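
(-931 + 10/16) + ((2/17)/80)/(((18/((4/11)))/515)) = -12526363/13464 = -930.36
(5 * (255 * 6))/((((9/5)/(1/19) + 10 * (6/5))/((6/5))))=15300/77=198.70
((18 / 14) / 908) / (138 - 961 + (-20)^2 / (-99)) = -891 / 520410212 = -0.00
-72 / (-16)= 9 / 2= 4.50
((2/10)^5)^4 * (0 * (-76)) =0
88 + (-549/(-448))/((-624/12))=2049499/23296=87.98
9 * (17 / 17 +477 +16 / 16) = 4311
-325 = -325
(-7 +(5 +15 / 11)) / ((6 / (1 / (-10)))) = 7 / 660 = 0.01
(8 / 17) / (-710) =-4 / 6035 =-0.00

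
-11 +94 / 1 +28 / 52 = 1086 / 13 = 83.54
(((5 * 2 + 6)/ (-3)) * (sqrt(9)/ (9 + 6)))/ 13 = -0.08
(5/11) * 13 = 65/11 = 5.91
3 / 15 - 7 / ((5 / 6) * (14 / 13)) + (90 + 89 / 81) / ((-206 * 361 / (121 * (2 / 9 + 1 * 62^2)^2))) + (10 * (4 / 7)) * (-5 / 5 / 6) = -18703574490362588 / 8538518205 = -2190494.19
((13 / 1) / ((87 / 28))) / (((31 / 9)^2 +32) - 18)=9828 / 60755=0.16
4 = 4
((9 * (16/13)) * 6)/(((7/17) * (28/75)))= 275400/637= 432.34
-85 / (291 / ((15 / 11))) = -425 / 1067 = -0.40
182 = 182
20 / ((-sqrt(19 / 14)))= -20* sqrt(266) / 19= -17.17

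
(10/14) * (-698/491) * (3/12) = -1745/6874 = -0.25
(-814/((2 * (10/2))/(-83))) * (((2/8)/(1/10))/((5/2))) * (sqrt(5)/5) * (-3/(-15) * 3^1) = 101343 * sqrt(5)/125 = 1812.88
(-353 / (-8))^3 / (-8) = -43986977 / 4096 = -10739.01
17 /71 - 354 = -25117 /71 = -353.76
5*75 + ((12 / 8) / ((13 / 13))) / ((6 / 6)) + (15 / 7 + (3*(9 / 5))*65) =10215 / 14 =729.64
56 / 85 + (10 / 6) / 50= 353 / 510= 0.69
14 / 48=7 / 24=0.29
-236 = -236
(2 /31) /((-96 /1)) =-1 /1488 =-0.00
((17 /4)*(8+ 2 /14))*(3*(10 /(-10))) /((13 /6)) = -8721 /182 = -47.92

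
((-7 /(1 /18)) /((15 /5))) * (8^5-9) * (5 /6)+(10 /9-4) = -1146567.89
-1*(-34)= 34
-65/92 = -0.71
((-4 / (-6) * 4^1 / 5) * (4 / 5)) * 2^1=64 / 75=0.85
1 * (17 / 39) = 17 / 39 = 0.44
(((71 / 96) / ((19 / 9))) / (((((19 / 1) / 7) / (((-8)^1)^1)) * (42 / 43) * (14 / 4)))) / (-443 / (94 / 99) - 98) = 143491 / 268210726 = 0.00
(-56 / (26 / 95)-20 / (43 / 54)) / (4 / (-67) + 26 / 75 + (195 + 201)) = -322655250 / 556580089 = -0.58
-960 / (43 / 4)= -3840 / 43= -89.30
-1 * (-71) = 71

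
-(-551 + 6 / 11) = 6055 / 11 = 550.45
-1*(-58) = 58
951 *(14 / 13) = 13314 / 13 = 1024.15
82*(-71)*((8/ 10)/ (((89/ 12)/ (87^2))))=-2115202464/ 445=-4753263.96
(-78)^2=6084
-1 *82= -82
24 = 24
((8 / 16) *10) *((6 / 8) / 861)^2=5 / 1317904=0.00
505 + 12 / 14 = 3541 / 7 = 505.86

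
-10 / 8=-5 / 4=-1.25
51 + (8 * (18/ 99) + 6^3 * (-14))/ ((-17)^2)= 128881/ 3179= 40.54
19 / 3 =6.33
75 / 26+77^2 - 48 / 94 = 7248139 / 1222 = 5931.37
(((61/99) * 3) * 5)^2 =93025/1089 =85.42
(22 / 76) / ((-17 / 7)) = -77 / 646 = -0.12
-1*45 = -45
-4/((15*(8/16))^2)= -16/225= -0.07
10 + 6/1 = 16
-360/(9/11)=-440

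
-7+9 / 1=2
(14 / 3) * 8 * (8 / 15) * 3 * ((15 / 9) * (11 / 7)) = 1408 / 9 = 156.44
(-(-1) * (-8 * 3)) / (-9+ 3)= 4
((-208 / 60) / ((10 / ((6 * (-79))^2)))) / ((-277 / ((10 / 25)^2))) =7788768 / 173125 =44.99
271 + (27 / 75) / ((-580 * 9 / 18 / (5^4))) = 15673 / 58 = 270.22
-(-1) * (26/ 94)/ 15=13/ 705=0.02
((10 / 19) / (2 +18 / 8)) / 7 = 40 / 2261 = 0.02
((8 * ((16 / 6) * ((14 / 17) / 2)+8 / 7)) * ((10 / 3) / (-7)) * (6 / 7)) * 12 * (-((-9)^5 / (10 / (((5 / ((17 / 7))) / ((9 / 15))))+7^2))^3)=-13177032454057536000000 / 101979693721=-129212316425.54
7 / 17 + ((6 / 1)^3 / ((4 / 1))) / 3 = 18.41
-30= -30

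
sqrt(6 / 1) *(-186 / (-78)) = 31 *sqrt(6) / 13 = 5.84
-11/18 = -0.61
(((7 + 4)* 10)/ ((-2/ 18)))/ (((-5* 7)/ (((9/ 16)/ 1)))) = 891/ 56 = 15.91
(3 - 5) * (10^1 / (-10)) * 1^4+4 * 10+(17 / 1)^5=1419899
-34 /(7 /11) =-374 /7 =-53.43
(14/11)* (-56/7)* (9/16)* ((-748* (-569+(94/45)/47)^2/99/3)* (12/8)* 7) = 1092085672594/22275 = 49027415.16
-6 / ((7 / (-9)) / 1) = 54 / 7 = 7.71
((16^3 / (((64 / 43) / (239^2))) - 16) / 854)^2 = 6177722315886144 / 182329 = 33882280470.39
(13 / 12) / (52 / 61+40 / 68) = 13481 / 17928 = 0.75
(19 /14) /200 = 19 /2800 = 0.01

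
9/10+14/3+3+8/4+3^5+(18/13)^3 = 16887539/65910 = 256.22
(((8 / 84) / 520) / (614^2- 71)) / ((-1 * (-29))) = 1 / 59682304500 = 0.00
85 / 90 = 17 / 18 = 0.94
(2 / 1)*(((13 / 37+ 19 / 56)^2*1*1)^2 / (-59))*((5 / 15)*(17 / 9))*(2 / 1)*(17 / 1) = -44884109544147 / 271863575653376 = -0.17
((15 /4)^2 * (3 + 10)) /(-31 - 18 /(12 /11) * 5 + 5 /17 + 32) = -49725 /22088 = -2.25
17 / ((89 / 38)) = 646 / 89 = 7.26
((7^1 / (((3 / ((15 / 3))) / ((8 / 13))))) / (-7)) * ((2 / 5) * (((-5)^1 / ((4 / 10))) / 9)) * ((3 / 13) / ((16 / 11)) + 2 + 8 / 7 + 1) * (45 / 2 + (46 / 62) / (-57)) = 957142975 / 17366076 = 55.12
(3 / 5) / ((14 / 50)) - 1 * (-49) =358 / 7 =51.14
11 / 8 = 1.38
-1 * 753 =-753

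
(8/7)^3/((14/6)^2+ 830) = 4608/2579017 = 0.00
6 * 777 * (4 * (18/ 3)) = 111888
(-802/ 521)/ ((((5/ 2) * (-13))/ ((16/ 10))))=12832/ 169325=0.08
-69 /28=-2.46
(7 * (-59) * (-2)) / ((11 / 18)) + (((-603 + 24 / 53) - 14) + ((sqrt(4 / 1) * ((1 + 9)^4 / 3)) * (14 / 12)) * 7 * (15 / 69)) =1517061299 / 120681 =12570.84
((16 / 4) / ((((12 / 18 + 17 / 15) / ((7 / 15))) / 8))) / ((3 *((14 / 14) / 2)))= 448 / 81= 5.53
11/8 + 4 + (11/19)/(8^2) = 6547/1216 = 5.38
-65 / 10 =-13 / 2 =-6.50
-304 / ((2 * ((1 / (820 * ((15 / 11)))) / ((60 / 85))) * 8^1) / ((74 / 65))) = -17073.27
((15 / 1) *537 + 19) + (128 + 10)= 8212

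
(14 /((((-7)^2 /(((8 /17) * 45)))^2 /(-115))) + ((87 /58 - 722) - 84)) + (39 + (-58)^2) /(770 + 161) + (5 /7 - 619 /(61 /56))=-383519296193 /229776386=-1669.10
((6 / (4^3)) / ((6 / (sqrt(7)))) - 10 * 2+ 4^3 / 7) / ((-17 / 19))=1444 / 119 - 19 * sqrt(7) / 1088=12.09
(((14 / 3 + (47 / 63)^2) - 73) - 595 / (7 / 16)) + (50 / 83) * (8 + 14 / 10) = -468482788 / 329427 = -1422.11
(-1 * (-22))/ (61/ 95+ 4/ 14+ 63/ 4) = 5320/ 4033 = 1.32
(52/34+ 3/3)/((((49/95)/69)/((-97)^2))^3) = 10088275857988377385094625/2000033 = 5044054702091604181.08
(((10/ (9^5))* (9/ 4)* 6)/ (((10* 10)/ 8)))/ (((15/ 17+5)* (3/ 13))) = 0.00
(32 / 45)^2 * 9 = 1024 / 225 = 4.55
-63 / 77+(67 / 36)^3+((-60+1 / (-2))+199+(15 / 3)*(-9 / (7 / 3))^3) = -25136818225 / 176033088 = -142.80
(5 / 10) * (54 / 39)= 9 / 13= 0.69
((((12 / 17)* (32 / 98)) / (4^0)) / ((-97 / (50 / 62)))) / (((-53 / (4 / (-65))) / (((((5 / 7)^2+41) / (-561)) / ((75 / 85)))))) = 173568 / 930221593301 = 0.00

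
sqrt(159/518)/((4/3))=3* sqrt(82362)/2072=0.42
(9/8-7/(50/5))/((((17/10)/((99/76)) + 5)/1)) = 1683/24968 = 0.07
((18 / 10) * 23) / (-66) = -0.63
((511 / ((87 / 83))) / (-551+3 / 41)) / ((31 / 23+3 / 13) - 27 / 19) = -9878878373 / 1758814620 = -5.62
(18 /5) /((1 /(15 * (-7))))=-378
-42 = -42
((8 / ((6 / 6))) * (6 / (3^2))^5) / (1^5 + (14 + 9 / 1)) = 32 / 729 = 0.04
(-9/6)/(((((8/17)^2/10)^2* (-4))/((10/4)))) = 1911.64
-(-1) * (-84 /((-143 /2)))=168 /143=1.17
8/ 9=0.89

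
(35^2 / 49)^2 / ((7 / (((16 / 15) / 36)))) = 500 / 189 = 2.65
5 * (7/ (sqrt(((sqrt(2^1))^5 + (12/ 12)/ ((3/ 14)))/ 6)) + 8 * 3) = 105/ sqrt(7 + 6 * sqrt(2)) + 120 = 146.68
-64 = -64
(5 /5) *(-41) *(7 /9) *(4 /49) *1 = -164 /63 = -2.60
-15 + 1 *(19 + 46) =50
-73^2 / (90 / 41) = -218489 / 90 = -2427.66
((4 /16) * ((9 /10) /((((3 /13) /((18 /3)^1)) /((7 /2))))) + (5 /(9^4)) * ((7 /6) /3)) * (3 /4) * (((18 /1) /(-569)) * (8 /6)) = -48361831 /74664180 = -0.65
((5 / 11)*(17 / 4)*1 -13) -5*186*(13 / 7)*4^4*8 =-1089457489 / 308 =-3537199.64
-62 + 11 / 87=-61.87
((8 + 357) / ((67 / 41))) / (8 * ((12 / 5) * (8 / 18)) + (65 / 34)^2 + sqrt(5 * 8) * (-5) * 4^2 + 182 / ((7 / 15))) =-719937656640000 * sqrt(10) / 1898583866394317 - 1809690088293300 / 1898583866394317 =-2.15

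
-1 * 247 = -247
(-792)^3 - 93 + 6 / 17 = -8445484071 / 17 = -496793180.65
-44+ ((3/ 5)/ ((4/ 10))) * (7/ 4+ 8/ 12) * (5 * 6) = 259/ 4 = 64.75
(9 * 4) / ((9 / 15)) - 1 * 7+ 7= 60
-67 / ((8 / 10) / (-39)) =3266.25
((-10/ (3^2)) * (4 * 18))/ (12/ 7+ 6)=-280/ 27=-10.37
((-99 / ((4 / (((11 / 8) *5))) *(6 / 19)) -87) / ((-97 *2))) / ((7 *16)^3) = 40053 / 17443586048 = 0.00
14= 14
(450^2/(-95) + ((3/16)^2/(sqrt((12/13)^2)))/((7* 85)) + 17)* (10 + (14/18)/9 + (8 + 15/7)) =-28077460966393/656377344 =-42776.40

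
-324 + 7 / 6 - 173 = -2975 / 6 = -495.83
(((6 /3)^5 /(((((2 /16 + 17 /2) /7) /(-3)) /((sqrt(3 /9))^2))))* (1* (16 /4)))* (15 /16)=-2240 /23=-97.39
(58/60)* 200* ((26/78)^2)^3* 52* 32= 965120/2187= 441.30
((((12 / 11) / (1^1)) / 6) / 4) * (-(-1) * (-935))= -85 / 2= -42.50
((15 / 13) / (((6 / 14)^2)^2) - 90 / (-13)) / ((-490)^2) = 2887 / 16855020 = 0.00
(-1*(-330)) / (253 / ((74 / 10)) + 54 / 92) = 561660 / 59189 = 9.49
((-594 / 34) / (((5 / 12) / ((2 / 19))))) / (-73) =7128 / 117895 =0.06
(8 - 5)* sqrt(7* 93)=3* sqrt(651)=76.54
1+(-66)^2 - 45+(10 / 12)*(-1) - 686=21751 / 6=3625.17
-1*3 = -3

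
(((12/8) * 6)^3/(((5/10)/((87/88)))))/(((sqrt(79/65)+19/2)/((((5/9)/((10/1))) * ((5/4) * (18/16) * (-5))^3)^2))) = 125465357471923828125/2187332354572288-101591382568359375 * sqrt(5135)/1093666177286144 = 50703.54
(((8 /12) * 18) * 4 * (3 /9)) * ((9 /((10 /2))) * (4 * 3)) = 1728 /5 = 345.60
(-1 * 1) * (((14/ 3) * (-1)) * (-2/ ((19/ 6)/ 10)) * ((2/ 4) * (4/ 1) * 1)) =-1120/ 19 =-58.95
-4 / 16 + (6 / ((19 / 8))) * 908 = 174317 / 76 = 2293.64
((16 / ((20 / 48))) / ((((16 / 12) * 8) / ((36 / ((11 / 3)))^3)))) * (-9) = -204073344 / 6655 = -30664.66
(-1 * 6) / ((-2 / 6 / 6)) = 108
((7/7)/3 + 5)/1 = 5.33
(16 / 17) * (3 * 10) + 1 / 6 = 2897 / 102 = 28.40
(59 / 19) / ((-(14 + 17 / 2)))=-0.14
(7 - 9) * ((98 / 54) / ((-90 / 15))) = 0.60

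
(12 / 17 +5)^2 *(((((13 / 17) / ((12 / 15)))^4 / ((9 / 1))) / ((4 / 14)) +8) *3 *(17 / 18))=30145236531271 / 39256206336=767.91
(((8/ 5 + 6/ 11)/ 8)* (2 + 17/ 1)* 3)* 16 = 13452/ 55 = 244.58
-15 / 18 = -5 / 6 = -0.83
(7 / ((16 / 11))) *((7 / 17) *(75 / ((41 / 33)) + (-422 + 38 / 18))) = -712.44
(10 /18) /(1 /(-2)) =-10 /9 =-1.11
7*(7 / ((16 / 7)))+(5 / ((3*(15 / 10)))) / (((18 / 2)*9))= 21.45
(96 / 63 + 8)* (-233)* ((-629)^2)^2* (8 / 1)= -58355055368436800 / 21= -2778812160401752.38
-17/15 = -1.13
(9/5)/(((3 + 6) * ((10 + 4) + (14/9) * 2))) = 9/770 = 0.01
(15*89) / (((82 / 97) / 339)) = 43898805 / 82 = 535351.28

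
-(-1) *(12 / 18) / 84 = 1 / 126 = 0.01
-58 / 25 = -2.32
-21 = -21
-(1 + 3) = -4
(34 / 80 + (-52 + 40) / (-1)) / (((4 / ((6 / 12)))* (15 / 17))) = 8449 / 4800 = 1.76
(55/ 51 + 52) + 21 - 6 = 3472/ 51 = 68.08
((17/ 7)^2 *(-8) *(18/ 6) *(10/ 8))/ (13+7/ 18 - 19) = 156060/ 4949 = 31.53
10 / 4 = 5 / 2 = 2.50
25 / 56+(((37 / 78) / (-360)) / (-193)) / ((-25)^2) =10584844009 / 23710050000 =0.45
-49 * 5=-245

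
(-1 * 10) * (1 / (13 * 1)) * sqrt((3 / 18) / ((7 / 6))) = -0.29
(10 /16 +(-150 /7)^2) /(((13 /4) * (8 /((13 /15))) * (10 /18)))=108147 /3920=27.59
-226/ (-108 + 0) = 2.09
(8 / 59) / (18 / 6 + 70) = 8 / 4307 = 0.00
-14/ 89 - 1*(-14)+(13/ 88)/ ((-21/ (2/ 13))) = 1138279/ 82236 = 13.84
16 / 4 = 4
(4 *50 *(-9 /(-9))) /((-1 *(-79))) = 200 /79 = 2.53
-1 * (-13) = 13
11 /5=2.20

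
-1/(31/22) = -0.71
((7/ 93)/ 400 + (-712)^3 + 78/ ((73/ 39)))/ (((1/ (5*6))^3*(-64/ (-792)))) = -4366700834514975495/ 36208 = -120600442844536.44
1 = 1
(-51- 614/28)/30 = -1021/420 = -2.43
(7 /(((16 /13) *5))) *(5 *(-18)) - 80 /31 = -26029 /248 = -104.96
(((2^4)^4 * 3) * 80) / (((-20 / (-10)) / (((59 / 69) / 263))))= 154664960 / 6049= 25568.68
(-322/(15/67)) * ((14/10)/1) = -151018/75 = -2013.57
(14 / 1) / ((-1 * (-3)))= 14 / 3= 4.67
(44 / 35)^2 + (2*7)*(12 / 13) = 230968 / 15925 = 14.50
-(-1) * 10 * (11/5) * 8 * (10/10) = 176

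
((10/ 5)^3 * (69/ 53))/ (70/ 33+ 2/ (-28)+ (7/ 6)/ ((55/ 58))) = 1275120/ 401581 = 3.18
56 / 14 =4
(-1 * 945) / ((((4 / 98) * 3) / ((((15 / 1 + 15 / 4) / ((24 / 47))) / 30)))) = -1209075 / 128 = -9445.90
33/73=0.45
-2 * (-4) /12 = 2 /3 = 0.67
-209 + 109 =-100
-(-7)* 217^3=71528191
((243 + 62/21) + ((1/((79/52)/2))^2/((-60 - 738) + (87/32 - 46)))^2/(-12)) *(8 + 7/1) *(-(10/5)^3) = -5832047570996360880520/197600837636366647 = -29514.29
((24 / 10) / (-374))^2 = 36 / 874225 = 0.00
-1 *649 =-649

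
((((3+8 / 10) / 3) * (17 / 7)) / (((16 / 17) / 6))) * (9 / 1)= 49419 / 280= 176.50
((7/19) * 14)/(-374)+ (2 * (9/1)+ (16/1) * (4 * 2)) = 518689/3553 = 145.99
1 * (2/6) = 1/3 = 0.33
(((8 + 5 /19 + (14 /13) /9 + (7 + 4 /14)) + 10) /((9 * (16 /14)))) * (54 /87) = 1.55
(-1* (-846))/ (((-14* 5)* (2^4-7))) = -47/ 35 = -1.34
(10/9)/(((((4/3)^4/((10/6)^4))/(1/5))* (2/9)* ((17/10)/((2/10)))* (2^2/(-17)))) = -625/512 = -1.22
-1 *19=-19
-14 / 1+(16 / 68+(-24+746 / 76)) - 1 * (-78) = 32333 / 646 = 50.05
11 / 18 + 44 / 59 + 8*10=86401 / 1062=81.36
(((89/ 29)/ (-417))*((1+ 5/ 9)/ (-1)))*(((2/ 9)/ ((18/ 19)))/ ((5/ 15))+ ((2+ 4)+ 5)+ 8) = 662872/ 2938599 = 0.23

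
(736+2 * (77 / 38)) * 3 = 2220.16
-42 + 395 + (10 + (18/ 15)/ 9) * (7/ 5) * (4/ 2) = 28603/ 75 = 381.37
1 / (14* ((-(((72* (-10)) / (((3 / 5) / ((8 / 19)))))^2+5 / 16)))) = -2888 / 10321932635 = -0.00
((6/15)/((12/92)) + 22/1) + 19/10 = 809/30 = 26.97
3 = 3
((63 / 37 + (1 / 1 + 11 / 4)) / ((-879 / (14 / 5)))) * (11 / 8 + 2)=-50841 / 867280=-0.06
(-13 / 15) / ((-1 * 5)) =13 / 75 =0.17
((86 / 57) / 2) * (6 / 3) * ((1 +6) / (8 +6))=43 / 57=0.75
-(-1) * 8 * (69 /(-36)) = -46 /3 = -15.33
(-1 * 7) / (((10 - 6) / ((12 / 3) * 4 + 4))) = -35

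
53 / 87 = 0.61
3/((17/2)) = 6/17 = 0.35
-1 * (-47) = 47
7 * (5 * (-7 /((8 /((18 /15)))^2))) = -441 /80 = -5.51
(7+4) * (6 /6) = 11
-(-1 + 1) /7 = 0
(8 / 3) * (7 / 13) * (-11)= -616 / 39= -15.79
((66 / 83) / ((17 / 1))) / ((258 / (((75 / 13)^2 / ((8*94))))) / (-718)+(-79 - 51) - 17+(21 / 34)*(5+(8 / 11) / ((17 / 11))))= -1510492500 / 4900051974491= -0.00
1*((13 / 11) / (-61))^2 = 169 / 450241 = 0.00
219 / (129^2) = 73 / 5547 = 0.01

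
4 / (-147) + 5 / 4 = 719 / 588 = 1.22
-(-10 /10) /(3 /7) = 7 /3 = 2.33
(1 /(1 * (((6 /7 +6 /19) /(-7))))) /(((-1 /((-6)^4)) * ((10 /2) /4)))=402192 /65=6187.57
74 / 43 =1.72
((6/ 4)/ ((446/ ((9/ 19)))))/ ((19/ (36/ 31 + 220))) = 46278/ 2495593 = 0.02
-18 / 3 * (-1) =6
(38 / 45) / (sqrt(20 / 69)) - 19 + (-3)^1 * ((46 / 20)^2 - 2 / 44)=-33.17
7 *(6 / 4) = 21 / 2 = 10.50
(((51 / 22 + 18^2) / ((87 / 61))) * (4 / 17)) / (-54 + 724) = 0.08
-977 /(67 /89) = -86953 /67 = -1297.81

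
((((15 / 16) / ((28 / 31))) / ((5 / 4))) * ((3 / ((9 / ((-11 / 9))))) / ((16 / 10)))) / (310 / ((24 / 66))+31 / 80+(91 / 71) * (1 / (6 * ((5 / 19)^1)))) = -121055 / 488780376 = -0.00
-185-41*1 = -226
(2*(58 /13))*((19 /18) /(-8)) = -551 /468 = -1.18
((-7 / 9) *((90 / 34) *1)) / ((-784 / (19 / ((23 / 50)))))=2375 / 21896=0.11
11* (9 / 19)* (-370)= -36630 / 19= -1927.89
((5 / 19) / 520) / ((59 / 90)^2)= 2025 / 1719614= 0.00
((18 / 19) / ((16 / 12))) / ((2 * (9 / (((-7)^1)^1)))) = -21 / 76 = -0.28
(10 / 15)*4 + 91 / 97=1049 / 291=3.60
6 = 6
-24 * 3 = -72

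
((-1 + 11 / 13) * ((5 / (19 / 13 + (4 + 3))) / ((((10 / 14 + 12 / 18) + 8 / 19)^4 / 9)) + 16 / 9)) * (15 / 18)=-603798874898225 / 2063694272373162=-0.29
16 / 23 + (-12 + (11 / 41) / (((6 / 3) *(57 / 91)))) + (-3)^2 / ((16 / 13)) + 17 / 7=-8121811 / 6020112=-1.35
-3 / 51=-0.06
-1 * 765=-765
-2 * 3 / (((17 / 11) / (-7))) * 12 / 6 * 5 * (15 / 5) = 13860 / 17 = 815.29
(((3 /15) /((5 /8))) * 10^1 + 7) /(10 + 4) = 51 /70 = 0.73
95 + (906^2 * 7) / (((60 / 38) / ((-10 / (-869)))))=36472951 / 869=41971.17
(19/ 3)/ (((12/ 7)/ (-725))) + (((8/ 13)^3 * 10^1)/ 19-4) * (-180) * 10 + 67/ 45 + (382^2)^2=53332070882391163/ 2504580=21293818078.24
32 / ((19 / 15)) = 480 / 19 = 25.26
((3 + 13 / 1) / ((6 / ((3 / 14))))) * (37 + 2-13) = 104 / 7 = 14.86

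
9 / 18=0.50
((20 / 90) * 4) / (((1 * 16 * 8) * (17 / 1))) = 1 / 2448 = 0.00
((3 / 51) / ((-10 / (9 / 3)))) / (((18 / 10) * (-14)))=1 / 1428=0.00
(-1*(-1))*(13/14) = 13/14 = 0.93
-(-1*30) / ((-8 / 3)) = -45 / 4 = -11.25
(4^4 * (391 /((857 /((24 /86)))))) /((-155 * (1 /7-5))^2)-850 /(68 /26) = -4891531778839 /15050869675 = -325.00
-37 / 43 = -0.86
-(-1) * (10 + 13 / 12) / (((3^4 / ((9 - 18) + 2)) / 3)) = -931 / 324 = -2.87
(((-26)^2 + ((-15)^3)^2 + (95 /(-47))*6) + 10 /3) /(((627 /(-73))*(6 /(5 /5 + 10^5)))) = -56101312525697 /2538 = -22104536062.13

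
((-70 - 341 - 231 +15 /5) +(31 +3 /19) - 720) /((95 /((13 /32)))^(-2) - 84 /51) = 208613555200 /258761927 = 806.20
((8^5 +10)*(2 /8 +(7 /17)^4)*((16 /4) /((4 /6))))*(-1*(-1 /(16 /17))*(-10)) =-22893384375 /39304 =-582469.58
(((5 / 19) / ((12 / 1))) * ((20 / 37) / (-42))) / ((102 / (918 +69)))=-1175 / 430236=-0.00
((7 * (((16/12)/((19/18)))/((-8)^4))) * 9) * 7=1323/9728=0.14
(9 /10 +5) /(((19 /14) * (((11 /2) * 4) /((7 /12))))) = 2891 /25080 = 0.12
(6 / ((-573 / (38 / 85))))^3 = -0.00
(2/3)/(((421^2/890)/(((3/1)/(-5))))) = -0.00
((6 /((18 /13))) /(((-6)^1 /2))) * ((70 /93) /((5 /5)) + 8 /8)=-2119 /837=-2.53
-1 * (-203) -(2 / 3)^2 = 202.56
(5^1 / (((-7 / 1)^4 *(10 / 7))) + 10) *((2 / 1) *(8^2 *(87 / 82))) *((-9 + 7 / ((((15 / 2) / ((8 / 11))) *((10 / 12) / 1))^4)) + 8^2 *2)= 1857124548612841824 / 11489753515625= 161633.11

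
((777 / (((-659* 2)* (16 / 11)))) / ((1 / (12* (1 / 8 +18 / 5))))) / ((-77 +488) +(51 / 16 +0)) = -1273503 / 29114620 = -0.04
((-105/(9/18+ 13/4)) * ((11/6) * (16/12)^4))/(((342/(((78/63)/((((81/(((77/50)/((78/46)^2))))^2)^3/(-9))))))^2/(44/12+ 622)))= -61534076095121900195664327706105590550847166108855366294481/81720576419494445329948126849203920075076801604600569959510330490589141845703125000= -0.00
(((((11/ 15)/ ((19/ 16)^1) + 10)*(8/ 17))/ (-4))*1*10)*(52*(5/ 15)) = -37024/ 171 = -216.51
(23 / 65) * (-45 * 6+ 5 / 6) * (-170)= 631465 / 39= 16191.41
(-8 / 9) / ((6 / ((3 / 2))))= -2 / 9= -0.22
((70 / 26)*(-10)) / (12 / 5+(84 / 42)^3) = -875 / 338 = -2.59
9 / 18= 1 / 2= 0.50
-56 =-56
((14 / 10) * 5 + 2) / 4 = 9 / 4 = 2.25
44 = 44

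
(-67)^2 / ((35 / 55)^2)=543169 / 49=11085.08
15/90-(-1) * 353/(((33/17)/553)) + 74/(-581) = 3856160093/38346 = 100562.25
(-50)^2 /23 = 2500 /23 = 108.70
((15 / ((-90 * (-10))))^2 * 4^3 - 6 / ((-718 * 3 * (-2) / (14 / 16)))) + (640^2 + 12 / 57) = 10057979336219 / 24555600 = 409600.23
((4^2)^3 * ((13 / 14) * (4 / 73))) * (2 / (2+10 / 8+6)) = 45.06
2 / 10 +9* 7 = 316 / 5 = 63.20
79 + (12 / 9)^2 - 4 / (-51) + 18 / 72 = 49637 / 612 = 81.11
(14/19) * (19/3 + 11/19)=5516/1083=5.09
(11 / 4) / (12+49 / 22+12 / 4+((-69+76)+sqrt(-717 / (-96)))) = 257972 / 2243793 - 1331 * sqrt(478) / 2243793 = 0.10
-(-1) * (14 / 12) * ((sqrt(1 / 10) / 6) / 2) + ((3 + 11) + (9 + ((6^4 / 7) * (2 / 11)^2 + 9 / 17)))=7 * sqrt(10) / 720 + 426928 / 14399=29.68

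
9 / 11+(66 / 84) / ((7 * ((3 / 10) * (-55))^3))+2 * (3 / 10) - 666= -531941276 / 800415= -664.58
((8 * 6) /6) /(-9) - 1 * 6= -62 /9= -6.89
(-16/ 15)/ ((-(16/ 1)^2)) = 1/ 240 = 0.00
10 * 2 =20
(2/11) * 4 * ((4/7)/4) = 8/77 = 0.10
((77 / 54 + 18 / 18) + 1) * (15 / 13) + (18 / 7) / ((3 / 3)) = 10687 / 1638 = 6.52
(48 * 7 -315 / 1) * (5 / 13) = 105 / 13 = 8.08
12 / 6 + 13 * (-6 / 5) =-68 / 5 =-13.60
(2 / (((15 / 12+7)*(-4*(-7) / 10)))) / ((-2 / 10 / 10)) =-1000 / 231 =-4.33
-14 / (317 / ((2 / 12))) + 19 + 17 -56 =-19027 / 951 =-20.01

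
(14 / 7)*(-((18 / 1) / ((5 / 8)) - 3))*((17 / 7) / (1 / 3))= -13158 / 35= -375.94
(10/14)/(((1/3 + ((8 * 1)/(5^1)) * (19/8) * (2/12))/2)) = 300/203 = 1.48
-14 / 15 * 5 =-14 / 3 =-4.67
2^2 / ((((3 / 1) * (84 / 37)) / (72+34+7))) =4181 / 63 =66.37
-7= -7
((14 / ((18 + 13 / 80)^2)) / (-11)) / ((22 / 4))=-179200 / 255456289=-0.00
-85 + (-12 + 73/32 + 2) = -2967/32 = -92.72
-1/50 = -0.02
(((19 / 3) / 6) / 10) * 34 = 323 / 90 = 3.59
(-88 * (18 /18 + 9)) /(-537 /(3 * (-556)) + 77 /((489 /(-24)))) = 79752640 /313319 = 254.54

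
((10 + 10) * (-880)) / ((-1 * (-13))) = -17600 / 13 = -1353.85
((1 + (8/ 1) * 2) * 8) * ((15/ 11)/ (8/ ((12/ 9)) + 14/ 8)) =8160/ 341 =23.93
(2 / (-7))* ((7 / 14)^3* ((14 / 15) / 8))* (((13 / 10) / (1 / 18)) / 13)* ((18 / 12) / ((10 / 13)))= -117 / 8000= -0.01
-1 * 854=-854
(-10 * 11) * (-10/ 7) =1100/ 7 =157.14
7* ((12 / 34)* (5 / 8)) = 105 / 68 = 1.54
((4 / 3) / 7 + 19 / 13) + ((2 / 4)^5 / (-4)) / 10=577007 / 349440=1.65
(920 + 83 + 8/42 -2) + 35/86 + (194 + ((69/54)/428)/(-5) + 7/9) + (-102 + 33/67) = 94503197091/86314760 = 1094.87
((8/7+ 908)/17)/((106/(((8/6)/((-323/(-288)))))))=0.60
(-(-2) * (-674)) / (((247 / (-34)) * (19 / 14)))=641648 / 4693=136.72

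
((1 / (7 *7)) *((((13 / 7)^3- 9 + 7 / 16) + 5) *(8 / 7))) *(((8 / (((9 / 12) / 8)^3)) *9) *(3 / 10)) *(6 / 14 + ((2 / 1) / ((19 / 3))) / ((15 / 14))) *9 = 4426087071744 / 391182925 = 11314.62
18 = 18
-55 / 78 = -0.71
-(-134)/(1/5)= 670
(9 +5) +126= 140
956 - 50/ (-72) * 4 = 8629/ 9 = 958.78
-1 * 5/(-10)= 1/2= 0.50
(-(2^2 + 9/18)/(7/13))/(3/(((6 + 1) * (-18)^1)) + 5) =-351/209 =-1.68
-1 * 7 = -7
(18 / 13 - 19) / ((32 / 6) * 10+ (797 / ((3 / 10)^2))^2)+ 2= 165154433771 / 82577226160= 2.00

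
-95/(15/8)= -152/3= -50.67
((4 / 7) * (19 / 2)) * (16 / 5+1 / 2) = 20.09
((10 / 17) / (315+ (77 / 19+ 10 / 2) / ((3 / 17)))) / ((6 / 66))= 6270 / 354943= 0.02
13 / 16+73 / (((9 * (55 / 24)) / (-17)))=-156703 / 2640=-59.36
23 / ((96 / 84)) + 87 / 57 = 3291 / 152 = 21.65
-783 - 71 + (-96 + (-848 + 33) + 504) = -1261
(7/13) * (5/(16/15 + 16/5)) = 525/832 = 0.63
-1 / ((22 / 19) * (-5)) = 19 / 110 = 0.17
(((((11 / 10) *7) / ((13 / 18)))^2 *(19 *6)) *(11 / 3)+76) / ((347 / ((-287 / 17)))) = -57705707234 / 24923275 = -2315.33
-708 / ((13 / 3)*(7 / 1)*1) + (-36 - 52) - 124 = -21416 / 91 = -235.34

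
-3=-3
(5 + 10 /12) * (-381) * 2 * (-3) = 13335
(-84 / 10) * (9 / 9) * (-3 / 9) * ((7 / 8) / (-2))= -49 / 40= -1.22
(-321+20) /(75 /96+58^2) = -9632 /107673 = -0.09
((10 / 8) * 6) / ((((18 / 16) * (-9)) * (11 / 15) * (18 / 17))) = -850 / 891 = -0.95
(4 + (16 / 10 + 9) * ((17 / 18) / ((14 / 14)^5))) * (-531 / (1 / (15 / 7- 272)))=140539711 / 70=2007710.16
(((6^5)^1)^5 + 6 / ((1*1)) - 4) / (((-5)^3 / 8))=-227442304239437611024 / 125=-1819538433915500888.19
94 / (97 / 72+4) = 6768 / 385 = 17.58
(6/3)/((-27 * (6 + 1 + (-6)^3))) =2/5643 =0.00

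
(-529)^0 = 1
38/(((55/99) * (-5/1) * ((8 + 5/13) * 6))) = -741/2725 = -0.27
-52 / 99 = -0.53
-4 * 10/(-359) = 40/359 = 0.11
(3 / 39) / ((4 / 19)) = 19 / 52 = 0.37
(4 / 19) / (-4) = -1 / 19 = -0.05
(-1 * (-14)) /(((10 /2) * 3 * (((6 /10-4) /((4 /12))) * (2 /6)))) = -14 /51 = -0.27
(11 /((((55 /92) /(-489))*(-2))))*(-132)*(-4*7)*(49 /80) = 254609586 /25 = 10184383.44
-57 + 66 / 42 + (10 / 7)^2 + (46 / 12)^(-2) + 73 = 510133 / 25921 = 19.68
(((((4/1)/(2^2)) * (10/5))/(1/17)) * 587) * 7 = 139706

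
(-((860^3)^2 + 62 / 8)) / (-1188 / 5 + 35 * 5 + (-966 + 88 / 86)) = 347927822216960006665 / 883716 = 393709995311797.01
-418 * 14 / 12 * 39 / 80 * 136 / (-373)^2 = -323323 / 1391290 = -0.23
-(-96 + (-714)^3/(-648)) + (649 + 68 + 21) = -560885.67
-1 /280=-0.00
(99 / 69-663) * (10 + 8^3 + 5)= -8018832 / 23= -348644.87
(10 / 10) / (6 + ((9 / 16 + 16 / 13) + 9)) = 208 / 3493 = 0.06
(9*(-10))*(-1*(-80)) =-7200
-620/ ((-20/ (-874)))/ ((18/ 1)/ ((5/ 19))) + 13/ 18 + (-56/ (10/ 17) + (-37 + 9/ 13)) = -616469/ 1170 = -526.90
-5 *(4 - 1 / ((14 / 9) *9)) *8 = -1100 / 7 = -157.14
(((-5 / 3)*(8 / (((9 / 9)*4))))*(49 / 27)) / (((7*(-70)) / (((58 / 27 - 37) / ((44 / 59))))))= -55519 / 96228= -0.58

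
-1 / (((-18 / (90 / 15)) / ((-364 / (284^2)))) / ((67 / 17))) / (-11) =6097 / 11312004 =0.00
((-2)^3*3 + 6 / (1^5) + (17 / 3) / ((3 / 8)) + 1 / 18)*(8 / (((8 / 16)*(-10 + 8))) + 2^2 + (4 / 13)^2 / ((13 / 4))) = 24718 / 2197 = 11.25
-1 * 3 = -3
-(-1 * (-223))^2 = -49729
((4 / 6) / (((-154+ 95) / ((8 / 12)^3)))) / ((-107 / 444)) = 0.01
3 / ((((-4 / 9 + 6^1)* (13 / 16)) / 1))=216 / 325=0.66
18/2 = 9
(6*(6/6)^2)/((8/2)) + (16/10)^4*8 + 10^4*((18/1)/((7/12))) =2700471877/8750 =308625.36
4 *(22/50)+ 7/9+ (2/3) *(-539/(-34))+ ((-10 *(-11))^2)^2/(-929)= -559971677372/3553425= -157586.46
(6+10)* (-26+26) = 0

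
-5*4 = -20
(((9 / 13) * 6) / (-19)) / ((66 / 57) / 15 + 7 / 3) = -270 / 2977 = -0.09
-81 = -81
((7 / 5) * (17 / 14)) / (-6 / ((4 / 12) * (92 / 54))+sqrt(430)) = 95013 / 1684210+8993 * sqrt(430) / 1684210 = 0.17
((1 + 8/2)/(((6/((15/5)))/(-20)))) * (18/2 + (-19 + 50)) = -2000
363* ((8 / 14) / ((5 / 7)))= 1452 / 5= 290.40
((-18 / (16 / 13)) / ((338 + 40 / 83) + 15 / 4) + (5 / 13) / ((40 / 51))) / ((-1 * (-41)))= 5289699 / 484479944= 0.01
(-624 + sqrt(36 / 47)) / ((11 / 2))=-1248 / 11 + 12* sqrt(47) / 517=-113.30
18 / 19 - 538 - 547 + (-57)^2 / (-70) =-1503521 / 1330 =-1130.47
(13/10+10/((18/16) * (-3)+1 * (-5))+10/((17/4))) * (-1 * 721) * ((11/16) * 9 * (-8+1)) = 13993781571/182240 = 76787.65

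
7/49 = 1/7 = 0.14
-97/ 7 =-13.86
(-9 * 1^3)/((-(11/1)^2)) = 9/121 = 0.07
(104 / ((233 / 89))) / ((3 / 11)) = 101816 / 699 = 145.66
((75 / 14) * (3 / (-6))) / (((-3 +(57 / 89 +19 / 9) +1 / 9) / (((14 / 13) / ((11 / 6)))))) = 36045 / 3146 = 11.46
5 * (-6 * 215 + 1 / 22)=-141895 / 22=-6449.77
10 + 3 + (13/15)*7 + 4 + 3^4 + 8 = 1681/15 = 112.07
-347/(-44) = 347/44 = 7.89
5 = 5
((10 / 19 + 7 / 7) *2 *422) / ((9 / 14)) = 342664 / 171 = 2003.88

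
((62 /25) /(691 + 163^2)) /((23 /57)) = 1767 /7837250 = 0.00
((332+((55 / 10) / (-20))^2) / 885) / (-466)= -177107 / 219952000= -0.00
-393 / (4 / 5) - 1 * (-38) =-1813 / 4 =-453.25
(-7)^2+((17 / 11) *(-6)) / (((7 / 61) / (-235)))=1465943 / 77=19038.22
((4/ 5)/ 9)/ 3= 4/ 135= 0.03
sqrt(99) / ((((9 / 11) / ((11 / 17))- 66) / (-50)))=6050 * sqrt(11) / 2611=7.69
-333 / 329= -1.01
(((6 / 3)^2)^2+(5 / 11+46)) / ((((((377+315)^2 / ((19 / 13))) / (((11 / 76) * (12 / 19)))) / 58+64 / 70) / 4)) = 2091915 / 517480066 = 0.00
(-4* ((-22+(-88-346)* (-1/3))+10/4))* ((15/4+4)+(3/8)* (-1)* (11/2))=-68341/24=-2847.54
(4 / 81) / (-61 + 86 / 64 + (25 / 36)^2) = -128 / 153379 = -0.00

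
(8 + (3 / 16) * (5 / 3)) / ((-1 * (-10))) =133 / 160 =0.83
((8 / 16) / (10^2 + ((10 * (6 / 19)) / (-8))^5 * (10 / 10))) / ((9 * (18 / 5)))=19808792 / 128348670285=0.00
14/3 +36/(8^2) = 5.23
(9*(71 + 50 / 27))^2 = 3869089 / 9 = 429898.78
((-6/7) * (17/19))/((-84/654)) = 5559/931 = 5.97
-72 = -72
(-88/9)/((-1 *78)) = 44/351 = 0.13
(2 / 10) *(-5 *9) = -9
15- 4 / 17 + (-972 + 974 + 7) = 23.76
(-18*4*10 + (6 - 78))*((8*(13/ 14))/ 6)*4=-27456/ 7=-3922.29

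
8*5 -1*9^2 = -41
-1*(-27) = 27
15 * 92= 1380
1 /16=0.06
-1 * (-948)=948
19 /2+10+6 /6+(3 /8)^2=1321 /64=20.64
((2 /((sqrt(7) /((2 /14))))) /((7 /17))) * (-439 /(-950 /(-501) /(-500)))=74779260 * sqrt(7) /6517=30358.65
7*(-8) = -56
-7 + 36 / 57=-6.37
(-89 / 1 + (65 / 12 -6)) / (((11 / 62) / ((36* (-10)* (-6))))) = -11997000 / 11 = -1090636.36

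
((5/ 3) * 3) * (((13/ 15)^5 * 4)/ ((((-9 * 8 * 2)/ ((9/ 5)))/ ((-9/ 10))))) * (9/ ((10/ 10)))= 371293/ 375000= 0.99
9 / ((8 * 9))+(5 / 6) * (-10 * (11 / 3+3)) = -3991 / 72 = -55.43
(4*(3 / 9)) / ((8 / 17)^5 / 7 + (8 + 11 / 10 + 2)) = 397559960 / 3310669707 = 0.12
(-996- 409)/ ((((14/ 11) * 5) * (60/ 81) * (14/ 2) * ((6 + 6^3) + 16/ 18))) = -751113/ 3931760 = -0.19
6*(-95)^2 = 54150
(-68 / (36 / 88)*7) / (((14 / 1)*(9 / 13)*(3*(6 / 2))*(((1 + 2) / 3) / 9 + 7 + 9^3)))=-0.02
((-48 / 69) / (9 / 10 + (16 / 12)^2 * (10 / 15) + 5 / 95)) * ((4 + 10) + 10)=-1969920 / 252241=-7.81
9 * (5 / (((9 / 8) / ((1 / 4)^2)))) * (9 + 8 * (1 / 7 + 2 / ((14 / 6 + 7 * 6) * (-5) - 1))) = 58865 / 2338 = 25.18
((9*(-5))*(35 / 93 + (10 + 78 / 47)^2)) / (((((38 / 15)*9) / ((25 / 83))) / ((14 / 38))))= -122524443125 / 4103672554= -29.86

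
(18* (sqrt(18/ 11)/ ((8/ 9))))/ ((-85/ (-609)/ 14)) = 1035909* sqrt(22)/ 1870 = 2598.31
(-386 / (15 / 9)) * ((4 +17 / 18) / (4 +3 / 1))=-17177 / 105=-163.59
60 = 60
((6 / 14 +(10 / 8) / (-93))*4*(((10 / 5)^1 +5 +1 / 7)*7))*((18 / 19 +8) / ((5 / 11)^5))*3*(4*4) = 189416590528 / 103075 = 1837657.92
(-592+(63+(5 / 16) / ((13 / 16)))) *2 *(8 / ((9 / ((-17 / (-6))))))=-934592 / 351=-2662.66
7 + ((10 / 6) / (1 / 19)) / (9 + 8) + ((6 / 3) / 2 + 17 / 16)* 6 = 8665 / 408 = 21.24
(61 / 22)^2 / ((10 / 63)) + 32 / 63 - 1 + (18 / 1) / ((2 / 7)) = 33828569 / 304920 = 110.94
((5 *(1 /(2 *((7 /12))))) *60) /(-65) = -360 /91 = -3.96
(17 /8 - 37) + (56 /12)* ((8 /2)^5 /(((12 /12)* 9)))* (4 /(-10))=-267041 /1080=-247.26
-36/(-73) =36/73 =0.49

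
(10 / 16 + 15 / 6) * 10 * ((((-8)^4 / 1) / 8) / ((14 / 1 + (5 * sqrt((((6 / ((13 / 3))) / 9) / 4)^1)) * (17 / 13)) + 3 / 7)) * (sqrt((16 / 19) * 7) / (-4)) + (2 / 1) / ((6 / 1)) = -49704928000 * sqrt(133) / 844914211 + 1 / 3 + 866320000 * sqrt(3458) / 844914211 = -617.81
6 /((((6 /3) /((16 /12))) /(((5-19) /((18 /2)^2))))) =-56 /81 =-0.69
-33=-33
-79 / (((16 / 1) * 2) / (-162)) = 6399 / 16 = 399.94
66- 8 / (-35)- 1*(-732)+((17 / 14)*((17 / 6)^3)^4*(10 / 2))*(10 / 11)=1238741218507176973 / 838061199360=1478103.53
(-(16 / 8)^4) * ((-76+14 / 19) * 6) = 137280 / 19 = 7225.26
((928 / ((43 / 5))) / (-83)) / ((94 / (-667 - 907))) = 3651680 / 167743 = 21.77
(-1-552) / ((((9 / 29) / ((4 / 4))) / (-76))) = 1218812 / 9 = 135423.56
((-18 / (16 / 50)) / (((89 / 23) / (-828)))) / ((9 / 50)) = 66867.98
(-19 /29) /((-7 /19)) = 361 /203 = 1.78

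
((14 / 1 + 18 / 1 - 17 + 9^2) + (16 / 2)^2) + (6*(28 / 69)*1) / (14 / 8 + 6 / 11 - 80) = 12579456 / 78637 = 159.97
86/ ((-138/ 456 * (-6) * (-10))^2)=31046/ 119025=0.26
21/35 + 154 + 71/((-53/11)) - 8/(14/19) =239308/1855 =129.01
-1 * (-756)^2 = -571536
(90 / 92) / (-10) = -9 / 92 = -0.10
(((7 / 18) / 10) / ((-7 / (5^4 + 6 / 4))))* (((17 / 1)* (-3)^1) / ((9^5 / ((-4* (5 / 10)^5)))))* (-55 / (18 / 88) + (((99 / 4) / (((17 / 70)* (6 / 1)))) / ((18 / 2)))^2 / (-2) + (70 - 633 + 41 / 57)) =330098969459 / 1054651041792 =0.31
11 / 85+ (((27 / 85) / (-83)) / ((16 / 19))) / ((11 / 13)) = 154019 / 1241680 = 0.12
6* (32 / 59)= 192 / 59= 3.25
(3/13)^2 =9/169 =0.05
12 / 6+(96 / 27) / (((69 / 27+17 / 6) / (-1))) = 130 / 97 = 1.34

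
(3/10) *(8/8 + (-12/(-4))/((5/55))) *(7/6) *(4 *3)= 714/5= 142.80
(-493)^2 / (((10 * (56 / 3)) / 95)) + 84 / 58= 401764701 / 3248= 123696.03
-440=-440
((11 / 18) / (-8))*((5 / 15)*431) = -10.97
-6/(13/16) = -96/13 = -7.38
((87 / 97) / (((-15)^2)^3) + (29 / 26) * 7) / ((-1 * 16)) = -74764266379 / 153211500000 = -0.49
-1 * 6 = -6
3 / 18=0.17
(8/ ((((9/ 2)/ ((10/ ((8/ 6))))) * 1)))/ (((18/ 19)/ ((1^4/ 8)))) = 95/ 54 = 1.76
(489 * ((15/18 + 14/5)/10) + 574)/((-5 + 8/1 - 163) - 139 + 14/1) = -75167/28500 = -2.64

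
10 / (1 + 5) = 5 / 3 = 1.67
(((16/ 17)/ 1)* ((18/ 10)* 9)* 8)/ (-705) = -3456/ 19975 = -0.17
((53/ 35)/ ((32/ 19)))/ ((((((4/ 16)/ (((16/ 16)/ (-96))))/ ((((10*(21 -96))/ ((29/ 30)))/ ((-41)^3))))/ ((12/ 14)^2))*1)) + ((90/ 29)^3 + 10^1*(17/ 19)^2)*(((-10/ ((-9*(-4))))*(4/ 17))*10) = -12620205101431947625/ 509516554754387376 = -24.77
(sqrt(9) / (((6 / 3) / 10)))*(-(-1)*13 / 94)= 195 / 94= 2.07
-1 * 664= -664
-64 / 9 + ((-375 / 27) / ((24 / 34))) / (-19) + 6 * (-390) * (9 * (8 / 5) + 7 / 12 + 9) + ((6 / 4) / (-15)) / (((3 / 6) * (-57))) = -575863759 / 10260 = -56127.07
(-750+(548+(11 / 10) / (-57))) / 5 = -115151 / 2850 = -40.40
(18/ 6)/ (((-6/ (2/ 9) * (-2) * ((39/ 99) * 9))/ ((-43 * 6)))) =-473/ 117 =-4.04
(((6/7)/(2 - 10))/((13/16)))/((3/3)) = -0.13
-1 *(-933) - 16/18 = 8389/9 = 932.11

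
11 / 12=0.92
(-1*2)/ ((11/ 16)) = -32/ 11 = -2.91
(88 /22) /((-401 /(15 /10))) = -6 /401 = -0.01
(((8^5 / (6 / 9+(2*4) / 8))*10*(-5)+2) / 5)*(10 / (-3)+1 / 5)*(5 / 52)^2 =23101393 / 4056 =5695.61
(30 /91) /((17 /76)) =2280 /1547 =1.47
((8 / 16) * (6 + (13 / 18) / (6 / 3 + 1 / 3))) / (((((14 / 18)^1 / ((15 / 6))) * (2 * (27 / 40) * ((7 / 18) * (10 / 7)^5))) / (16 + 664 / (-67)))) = 132447 / 6700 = 19.77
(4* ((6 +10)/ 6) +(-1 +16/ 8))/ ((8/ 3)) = 35/ 8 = 4.38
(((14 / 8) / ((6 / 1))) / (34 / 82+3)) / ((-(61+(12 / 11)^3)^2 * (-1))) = 72634001 / 3300269069280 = 0.00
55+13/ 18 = 1003/ 18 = 55.72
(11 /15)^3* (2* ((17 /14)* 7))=6.70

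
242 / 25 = 9.68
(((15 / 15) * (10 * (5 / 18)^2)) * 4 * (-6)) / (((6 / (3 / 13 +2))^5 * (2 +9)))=-2563893625 / 214372696824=-0.01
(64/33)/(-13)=-64/429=-0.15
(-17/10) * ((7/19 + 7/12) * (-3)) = 3689/760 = 4.85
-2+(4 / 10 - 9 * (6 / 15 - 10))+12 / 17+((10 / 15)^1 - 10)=19424 / 255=76.17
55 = 55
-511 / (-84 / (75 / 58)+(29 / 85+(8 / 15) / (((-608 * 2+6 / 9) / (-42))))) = 395910025 / 50050769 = 7.91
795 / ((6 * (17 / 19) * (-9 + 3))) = -5035 / 204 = -24.68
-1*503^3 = -127263527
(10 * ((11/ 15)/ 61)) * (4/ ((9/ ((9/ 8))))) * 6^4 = 4752/ 61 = 77.90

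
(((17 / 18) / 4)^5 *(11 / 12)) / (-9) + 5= 1044839902853 / 208971104256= 5.00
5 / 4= 1.25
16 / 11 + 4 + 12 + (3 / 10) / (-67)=128607 / 7370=17.45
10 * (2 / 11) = 20 / 11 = 1.82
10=10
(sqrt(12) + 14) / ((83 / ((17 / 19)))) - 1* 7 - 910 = -1445871 / 1577 + 34* sqrt(3) / 1577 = -916.81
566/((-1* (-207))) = 566/207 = 2.73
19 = 19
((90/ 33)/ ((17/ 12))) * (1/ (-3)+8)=2760/ 187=14.76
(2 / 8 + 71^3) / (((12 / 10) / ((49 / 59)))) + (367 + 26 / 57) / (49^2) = 16001012133515 / 64596504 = 247707.09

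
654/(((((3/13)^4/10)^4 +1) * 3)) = 1450608208019332053380000/6654166091831841456721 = 218.00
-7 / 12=-0.58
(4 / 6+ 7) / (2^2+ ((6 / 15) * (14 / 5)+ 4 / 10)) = 1.39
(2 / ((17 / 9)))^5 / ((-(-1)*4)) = 472392 / 1419857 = 0.33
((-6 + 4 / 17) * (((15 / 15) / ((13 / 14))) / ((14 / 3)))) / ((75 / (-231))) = 22638 / 5525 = 4.10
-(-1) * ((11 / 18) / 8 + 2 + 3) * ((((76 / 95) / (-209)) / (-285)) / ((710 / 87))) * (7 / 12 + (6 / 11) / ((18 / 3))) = 1886711 / 334945908000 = 0.00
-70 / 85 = -14 / 17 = -0.82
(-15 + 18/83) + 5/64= -14.71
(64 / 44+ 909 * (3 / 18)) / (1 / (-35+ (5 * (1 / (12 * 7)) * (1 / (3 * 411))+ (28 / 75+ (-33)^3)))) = -62684116976419 / 11392920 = -5502023.80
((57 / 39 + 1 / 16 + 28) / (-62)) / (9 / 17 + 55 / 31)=-0.21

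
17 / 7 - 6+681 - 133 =3811 / 7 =544.43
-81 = -81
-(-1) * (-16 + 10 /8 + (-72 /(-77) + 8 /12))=-12149 /924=-13.15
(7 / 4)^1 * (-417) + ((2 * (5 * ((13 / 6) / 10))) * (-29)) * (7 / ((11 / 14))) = -170219 / 132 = -1289.54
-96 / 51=-32 / 17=-1.88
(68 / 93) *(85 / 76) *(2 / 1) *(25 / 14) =36125 / 12369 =2.92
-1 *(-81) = 81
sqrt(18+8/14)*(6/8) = 3*sqrt(910)/28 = 3.23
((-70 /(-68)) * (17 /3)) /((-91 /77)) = -385 /78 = -4.94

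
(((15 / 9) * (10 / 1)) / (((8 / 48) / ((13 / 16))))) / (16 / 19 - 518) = -6175 / 39304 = -0.16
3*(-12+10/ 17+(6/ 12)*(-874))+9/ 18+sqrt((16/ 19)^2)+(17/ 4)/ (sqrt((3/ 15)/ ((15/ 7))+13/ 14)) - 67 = -911437/ 646+85*sqrt(45066)/ 4292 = -1406.69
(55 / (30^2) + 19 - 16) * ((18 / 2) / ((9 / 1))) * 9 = 551 / 20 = 27.55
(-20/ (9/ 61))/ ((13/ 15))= -6100/ 39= -156.41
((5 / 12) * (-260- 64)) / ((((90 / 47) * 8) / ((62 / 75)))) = -1457 / 200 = -7.28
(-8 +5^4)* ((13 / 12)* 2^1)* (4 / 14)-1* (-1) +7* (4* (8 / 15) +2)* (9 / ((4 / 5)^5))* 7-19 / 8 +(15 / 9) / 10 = 63904385 / 10752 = 5943.49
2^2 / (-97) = -4 / 97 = -0.04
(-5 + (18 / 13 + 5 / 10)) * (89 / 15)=-2403 / 130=-18.48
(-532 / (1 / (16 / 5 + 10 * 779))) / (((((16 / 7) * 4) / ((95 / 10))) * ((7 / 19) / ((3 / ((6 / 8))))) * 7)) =-133633897 / 20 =-6681694.85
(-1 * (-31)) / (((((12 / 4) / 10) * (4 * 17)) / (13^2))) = 26195 / 102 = 256.81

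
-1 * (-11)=11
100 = 100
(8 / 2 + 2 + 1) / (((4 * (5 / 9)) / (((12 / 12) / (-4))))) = -0.79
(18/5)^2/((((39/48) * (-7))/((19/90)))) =-0.48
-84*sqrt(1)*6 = -504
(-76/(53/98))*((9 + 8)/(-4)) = 31654/53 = 597.25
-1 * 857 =-857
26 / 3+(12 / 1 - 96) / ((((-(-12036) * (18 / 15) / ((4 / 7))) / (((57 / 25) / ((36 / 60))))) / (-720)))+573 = 1777595 / 3009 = 590.76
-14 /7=-2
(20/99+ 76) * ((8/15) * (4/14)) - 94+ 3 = -79.39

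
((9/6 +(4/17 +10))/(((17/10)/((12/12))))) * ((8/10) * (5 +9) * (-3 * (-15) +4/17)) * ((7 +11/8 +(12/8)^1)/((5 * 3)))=56559181/24565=2302.43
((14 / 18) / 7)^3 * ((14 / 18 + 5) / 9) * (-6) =-104 / 19683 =-0.01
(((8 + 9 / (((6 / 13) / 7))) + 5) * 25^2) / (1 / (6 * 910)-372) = -510168750 / 2031119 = -251.18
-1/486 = -0.00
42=42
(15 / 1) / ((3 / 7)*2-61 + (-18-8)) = -35 / 201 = -0.17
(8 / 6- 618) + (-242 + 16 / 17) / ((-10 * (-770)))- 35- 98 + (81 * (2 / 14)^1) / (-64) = -4711638329 / 6283200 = -749.88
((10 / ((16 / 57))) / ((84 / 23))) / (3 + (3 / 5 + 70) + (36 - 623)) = -0.02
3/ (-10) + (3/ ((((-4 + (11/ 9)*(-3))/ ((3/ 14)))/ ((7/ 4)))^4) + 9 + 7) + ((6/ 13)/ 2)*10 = 1341662014883/ 74504867840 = 18.01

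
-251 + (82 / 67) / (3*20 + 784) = -7096733 / 28274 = -251.00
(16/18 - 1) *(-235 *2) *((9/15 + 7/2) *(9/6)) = 321.17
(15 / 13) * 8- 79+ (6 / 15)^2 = -22623 / 325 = -69.61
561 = 561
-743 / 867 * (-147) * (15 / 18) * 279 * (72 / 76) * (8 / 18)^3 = 361157440 / 148257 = 2436.02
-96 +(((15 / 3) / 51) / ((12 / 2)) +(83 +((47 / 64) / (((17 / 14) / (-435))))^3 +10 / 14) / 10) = -184678743454540429 / 101423185920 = -1820873.03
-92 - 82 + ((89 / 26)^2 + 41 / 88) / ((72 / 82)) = -160.12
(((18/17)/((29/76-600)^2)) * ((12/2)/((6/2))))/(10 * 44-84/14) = 103968/7661005475249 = 0.00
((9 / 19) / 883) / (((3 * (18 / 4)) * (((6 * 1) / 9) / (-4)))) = -0.00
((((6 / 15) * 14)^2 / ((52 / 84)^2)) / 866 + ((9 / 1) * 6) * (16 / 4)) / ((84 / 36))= 1185986016 / 12805975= 92.61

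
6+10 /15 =20 /3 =6.67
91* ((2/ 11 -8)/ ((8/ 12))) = -11739/ 11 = -1067.18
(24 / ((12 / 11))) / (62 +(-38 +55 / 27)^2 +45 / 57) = 152361 / 9391838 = 0.02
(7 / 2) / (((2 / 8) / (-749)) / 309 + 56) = 3240174 / 51842783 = 0.06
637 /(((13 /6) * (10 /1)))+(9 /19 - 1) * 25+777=75358 /95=793.24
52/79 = 0.66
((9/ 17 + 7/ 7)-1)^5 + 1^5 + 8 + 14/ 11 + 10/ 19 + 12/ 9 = 10837875922/ 890250339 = 12.17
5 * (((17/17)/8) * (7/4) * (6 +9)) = 525/32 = 16.41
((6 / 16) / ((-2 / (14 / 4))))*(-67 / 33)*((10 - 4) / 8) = 1407 / 1408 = 1.00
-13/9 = -1.44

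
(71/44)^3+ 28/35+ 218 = 94980851/425920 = 223.00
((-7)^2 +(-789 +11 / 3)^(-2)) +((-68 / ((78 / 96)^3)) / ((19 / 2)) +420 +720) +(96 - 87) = 1184.66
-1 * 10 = -10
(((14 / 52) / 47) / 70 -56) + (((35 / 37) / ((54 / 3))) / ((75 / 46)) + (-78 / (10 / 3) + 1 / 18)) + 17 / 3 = -899047619 / 12207780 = -73.65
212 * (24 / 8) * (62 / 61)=39432 / 61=646.43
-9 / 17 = -0.53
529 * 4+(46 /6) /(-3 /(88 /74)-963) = 269681072 /127449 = 2115.99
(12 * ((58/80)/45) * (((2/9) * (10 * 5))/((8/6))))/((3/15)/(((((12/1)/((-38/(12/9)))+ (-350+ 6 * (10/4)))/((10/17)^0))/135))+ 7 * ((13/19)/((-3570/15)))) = -59695891/3728223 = -16.01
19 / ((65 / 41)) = 779 / 65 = 11.98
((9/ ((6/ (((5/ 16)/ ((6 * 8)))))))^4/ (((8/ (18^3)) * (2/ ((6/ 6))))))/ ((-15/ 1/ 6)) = -91125/ 68719476736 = -0.00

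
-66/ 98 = -33/ 49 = -0.67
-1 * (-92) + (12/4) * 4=104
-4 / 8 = -1 / 2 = -0.50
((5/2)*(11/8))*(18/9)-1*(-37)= 351/8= 43.88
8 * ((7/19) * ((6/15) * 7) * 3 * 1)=2352/95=24.76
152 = 152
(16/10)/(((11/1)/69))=552/55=10.04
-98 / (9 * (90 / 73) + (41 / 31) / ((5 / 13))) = -1108870 / 164459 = -6.74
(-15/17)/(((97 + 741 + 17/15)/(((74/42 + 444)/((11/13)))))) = -829725/1497853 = -0.55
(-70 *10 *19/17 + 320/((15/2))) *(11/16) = -508.53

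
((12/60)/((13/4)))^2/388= 4/409825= 0.00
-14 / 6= -7 / 3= -2.33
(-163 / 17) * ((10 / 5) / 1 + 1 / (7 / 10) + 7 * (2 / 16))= -39283 / 952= -41.26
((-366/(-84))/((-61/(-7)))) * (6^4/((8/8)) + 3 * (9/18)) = 2595/4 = 648.75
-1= -1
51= 51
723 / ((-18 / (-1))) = 241 / 6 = 40.17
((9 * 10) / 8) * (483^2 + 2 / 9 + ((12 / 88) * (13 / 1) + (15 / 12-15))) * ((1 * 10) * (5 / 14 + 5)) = 24744050625 / 176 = 140591196.73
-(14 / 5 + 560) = -2814 / 5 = -562.80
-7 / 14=-1 / 2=-0.50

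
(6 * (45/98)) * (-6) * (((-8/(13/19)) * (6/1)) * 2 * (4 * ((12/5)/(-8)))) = -1772928/637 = -2783.25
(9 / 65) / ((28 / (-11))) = -0.05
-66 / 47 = -1.40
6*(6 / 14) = 18 / 7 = 2.57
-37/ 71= -0.52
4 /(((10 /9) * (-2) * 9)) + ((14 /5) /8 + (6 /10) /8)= 9 /40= 0.22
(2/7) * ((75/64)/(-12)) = -25/896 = -0.03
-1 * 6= -6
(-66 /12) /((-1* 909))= 11 /1818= 0.01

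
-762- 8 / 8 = -763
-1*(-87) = 87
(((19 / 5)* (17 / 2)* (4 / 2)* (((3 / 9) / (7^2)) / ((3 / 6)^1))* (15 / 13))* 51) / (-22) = -16473 / 7007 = -2.35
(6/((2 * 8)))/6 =1/16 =0.06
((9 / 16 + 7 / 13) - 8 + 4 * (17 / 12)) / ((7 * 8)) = -769 / 34944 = -0.02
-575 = -575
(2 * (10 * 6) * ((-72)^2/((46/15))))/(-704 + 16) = -291600/989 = -294.84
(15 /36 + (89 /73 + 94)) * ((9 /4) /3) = 83777 /1168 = 71.73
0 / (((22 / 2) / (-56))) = 0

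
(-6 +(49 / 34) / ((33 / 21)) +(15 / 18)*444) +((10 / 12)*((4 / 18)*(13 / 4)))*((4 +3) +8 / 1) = 2517397 / 6732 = 373.94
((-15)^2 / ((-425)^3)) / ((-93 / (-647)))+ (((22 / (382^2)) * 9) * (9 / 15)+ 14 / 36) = 12178919396161 / 31253432304375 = 0.39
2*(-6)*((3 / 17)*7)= -252 / 17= -14.82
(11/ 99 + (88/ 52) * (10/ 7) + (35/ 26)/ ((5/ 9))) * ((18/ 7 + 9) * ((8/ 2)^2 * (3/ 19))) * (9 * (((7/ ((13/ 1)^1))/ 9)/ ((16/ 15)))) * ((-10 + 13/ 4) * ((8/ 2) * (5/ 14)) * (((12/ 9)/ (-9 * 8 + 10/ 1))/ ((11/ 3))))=443468925/ 107305198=4.13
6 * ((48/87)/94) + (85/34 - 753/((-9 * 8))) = 425045/32712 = 12.99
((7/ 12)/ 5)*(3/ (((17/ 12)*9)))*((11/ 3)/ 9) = 77/ 6885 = 0.01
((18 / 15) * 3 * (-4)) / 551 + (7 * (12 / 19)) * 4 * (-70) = -3410472 / 2755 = -1237.92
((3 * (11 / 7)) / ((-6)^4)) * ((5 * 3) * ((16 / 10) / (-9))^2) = 44 / 25515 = 0.00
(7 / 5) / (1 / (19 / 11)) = 133 / 55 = 2.42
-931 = -931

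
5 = 5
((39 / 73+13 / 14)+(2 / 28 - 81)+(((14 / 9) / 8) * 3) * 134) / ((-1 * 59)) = 569 / 25842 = 0.02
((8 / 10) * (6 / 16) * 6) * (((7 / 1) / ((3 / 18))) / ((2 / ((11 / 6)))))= 69.30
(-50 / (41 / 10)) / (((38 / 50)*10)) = -1250 / 779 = -1.60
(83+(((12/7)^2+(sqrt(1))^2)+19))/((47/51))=264741/2303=114.95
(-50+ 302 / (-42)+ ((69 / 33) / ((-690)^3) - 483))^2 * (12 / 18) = 352950798656514728736049 / 1814310365521500000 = 194537.17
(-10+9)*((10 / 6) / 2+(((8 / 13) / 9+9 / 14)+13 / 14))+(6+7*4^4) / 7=416681 / 1638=254.38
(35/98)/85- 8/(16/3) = -1.50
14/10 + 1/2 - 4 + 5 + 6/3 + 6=109/10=10.90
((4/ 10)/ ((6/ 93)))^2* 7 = 6727/ 25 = 269.08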